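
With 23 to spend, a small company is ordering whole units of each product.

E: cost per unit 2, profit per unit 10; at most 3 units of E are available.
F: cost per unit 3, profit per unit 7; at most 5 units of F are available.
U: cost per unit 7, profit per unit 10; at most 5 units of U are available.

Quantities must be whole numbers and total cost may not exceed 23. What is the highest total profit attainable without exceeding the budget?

65

3×E, 3×F, and 1×U: cost 22 ≤ 23, profit 3·10 + 3·7 + 1·10 = 61.
3×E and 5×F: cost 21 ≤ 23, profit 3·10 + 5·7 = 65.
Best is 65.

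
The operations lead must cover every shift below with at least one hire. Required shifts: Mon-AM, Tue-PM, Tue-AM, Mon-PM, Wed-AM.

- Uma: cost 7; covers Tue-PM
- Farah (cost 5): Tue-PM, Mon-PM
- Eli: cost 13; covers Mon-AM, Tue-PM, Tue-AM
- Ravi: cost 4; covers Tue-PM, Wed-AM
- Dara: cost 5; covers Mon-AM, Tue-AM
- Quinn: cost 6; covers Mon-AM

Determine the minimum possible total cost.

Choose Farah, Ravi, and Dara: together they cover Mon-AM, Tue-PM, Tue-AM, Mon-PM, Wed-AM — every shift.
Total cost: 5 + 4 + 5 = 14.
No cover costs less than 14.

14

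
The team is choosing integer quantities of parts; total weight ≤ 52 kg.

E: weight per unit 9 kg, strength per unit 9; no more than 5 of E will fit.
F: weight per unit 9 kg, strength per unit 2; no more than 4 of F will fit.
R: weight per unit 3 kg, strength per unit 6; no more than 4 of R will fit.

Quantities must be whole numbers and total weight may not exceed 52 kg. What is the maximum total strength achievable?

R has the best ratio (6/3); taking only R gives at most 4×6 = 24 (stopped by the supply cap of 4).
Mixing does better — 4×E and 4×R: weight 48 ≤ 52, strength 4·9 + 4·6 = 60.

60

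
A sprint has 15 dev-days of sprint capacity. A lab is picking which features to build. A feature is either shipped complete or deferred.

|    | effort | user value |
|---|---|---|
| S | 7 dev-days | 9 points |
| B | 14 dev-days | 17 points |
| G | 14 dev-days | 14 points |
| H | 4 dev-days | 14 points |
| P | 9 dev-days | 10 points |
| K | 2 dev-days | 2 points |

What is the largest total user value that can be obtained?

H + P + K: effort 4 + 9 + 2 = 15 ≤ 15, user value 14 + 10 + 2 = 26.
H + P: effort 4 + 9 = 13 ≤ 15, user value 14 + 10 = 24.
S + H + K: effort 7 + 4 + 2 = 13 ≤ 15, user value 9 + 14 + 2 = 25.
Best is H, P, and K with total user value 26.

26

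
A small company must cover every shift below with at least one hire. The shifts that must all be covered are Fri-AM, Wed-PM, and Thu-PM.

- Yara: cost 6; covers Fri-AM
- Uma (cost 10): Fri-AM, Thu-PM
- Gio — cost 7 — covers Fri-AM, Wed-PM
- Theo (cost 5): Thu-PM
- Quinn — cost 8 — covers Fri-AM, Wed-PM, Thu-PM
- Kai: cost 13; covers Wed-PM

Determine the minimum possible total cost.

This is a weighted set-cover instance.
Quinn alone covers Fri-AM, Wed-PM, Thu-PM — every shift.
Total cost: 8.
No cover costs less than 8.

8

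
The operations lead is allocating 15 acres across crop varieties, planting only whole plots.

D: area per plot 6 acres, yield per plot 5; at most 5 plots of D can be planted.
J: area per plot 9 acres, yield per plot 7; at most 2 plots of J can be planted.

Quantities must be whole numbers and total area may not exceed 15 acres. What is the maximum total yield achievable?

D has the best ratio (5/6); taking only D gives at most 2×5 = 10 (stopped by the area limit).
Mixing does better — 1×D and 1×J: area 15 ≤ 15, yield 1·5 + 1·7 = 12.

12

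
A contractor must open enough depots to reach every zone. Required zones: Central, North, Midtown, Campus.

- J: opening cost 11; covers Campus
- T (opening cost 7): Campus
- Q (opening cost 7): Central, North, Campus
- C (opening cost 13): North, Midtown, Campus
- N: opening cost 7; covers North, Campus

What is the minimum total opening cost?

20

This is an integer covering problem.
Choose Q and C: together they cover Central, North, Midtown, Campus — every zone.
Total opening cost: 7 + 13 = 20.
No cover costs less than 20.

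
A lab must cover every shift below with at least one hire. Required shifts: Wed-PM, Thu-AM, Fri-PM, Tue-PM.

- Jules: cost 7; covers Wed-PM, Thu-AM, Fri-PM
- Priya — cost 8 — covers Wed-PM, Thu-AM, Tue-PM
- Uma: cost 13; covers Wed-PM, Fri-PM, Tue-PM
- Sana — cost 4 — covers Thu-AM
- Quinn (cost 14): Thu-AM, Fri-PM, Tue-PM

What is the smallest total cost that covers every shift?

15

Choose Jules and Priya: together they cover Wed-PM, Thu-AM, Fri-PM, Tue-PM — every shift.
Total cost: 7 + 8 = 15.
No cover costs less than 15.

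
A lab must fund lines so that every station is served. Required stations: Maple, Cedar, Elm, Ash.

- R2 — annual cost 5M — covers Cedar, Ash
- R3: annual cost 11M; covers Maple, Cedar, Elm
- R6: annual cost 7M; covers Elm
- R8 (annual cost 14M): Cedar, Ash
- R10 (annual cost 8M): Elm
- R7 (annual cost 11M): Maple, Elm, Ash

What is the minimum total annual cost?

This is a weighted set-cover instance.
Choose R2 and R3: together they cover Maple, Cedar, Elm, Ash — every station.
Total annual cost: 5 + 11 = 16.
No cover costs less than 16.

16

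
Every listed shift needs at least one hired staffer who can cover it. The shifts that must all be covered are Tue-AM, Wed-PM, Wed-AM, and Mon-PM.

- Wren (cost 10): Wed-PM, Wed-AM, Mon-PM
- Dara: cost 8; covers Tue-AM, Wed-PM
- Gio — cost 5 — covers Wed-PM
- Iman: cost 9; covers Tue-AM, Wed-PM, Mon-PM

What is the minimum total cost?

This is a weighted set-cover instance.
The greedy cost-per-new-shift heuristic would pick Iman and Wren for 19, but a cheaper cover exists.
Choose Wren and Dara: together they cover Tue-AM, Wed-PM, Wed-AM, Mon-PM — every shift.
Total cost: 10 + 8 = 18.
No cover costs less than 18.

18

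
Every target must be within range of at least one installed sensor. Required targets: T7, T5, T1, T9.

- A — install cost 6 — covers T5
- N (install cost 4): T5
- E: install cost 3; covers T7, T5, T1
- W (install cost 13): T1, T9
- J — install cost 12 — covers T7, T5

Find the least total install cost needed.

Choose E and W: together they cover T7, T5, T1, T9 — every target.
Total install cost: 3 + 13 = 16.

16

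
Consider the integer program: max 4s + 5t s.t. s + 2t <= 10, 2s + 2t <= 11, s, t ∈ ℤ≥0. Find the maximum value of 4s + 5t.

25

Relaxing integrality, the LP optimum is 26.50 at (s,t) = (1, 4.5), which is not an integer point.
(s,t)=(0,5): 1·0+2·5=10≤10, 2·0+2·5=10≤11, objective 25.
(s,t)=(1,4): 1·1+2·4=9≤10, 2·1+2·4=10≤11, objective 24.
(s,t)=(2,3): 1·2+2·3=8≤10, 2·2+2·3=10≤11, objective 23.
No feasible integer point exceeds 25.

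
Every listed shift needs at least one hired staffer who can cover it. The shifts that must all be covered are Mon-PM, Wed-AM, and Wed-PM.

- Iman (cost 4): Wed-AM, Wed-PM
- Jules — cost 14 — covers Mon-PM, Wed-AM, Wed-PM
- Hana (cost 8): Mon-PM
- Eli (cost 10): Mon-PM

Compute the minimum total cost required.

12

Choose Iman and Hana: together they cover Mon-PM, Wed-AM, Wed-PM — every shift.
Total cost: 4 + 8 = 12.
No cover costs less than 12.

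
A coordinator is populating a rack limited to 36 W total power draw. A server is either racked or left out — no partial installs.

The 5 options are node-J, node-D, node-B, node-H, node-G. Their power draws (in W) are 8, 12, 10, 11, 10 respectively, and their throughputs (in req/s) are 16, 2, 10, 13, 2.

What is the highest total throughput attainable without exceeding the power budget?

39

Allowing fractional choices, the relaxed optimum would be about 40.4, but servers are indivisible.
node-J + node-D + node-H: power draw 8 + 12 + 11 = 31 ≤ 36, throughput 16 + 2 + 13 = 31.
node-J + node-H + node-G: power draw 8 + 11 + 10 = 29 ≤ 36, throughput 16 + 13 + 2 = 31.
node-J + node-B + node-H: power draw 8 + 10 + 11 = 29 ≤ 36, throughput 16 + 10 + 13 = 39.
Best is node-J, node-B, and node-H with total throughput 39.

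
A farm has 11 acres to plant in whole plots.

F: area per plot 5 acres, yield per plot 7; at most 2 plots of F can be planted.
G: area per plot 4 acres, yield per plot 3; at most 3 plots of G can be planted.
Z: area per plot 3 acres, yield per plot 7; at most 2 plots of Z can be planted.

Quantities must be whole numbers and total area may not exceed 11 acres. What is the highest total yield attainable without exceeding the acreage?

This is a bounded integer knapsack.
Z has the best ratio (7/3); taking only Z gives at most 2×7 = 14 (stopped by the supply cap of 2).
Mixing does better — 1×F and 2×Z: area 11 ≤ 11, yield 1·7 + 2·7 = 21.

21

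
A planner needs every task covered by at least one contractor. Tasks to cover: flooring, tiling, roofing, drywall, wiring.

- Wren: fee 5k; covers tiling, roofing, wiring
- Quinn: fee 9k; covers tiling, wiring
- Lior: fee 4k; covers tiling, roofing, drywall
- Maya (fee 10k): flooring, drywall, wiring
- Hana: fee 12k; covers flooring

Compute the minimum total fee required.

14

The greedy cost-per-new-task heuristic would pick Lior, Wren, and Maya for 19, but a cheaper cover exists.
Choose Lior and Maya: together they cover flooring, tiling, roofing, drywall, wiring — every task.
Total fee: 4 + 10 = 14.
No cover costs less than 14.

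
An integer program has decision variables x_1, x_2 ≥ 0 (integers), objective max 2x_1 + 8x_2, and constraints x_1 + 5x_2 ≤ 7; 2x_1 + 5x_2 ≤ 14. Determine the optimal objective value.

(x_1,x_2)=(7,0): 1·7+5·0=7≤7, 2·7+5·0=14≤14, objective 14.
(x_1,x_2)=(6,0): 1·6+5·0=6≤7, 2·6+5·0=12≤14, objective 12.
The best lattice point is (7,0), giving 14.

14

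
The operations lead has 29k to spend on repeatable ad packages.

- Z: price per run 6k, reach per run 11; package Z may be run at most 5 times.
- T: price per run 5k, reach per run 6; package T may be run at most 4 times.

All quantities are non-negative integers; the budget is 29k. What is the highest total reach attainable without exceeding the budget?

50

This is a bounded integer knapsack.
Take 4×Z and 1×T: price 29 ≤ 29, reach 4·11 + 1·6 = 50.
No other integer combination yields more.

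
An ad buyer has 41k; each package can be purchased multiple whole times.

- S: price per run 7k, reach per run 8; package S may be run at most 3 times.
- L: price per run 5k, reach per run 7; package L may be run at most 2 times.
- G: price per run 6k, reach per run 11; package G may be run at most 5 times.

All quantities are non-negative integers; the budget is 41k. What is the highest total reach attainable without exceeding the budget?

69

Take 2×L and 5×G: price 40 ≤ 41, reach 2·7 + 5·11 = 69.
G has the best ratio (11/6) and is taken to its limit of 5; remaining capacity is filled optimally with the others.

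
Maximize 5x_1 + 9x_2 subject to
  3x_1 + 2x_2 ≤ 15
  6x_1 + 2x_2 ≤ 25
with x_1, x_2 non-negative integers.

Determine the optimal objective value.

Relaxing integrality, the LP optimum is 67.50 at (x_1,x_2) = (0, 7.5), which is not an integer point.
(x_1,x_2)=(0,7): 3·0+2·7=14≤15, 6·0+2·7=14≤25, objective 63.
(x_1,x_2)=(1,6): 3·1+2·6=15≤15, 6·1+2·6=18≤25, objective 59.
Maximum is 63 at (x_1,x_2)=(0,7).

63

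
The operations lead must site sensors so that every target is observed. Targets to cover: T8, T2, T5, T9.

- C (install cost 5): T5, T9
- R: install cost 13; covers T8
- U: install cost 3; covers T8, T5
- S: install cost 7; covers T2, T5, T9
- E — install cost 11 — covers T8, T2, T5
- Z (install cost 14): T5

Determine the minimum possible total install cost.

Choose U and S: together they cover T8, T2, T5, T9 — every target.
Total install cost: 3 + 7 = 10.
No cover costs less than 10.

10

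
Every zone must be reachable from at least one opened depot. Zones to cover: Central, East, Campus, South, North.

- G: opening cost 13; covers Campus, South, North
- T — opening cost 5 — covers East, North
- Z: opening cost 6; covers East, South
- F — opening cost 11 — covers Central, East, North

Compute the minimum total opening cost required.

This is a weighted set-cover instance.
The greedy cost-per-new-zone heuristic would pick T, Z, F, and G for 35, but a cheaper cover exists.
Choose G and F: together they cover Central, East, Campus, South, North — every zone.
Total opening cost: 13 + 11 = 24.
No cover costs less than 24.

24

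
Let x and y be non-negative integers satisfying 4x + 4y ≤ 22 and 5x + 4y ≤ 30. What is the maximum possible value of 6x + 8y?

40

(x,y)=(0,5): 4·0+4·5=20≤22, 5·0+4·5=20≤30, objective 40.
(x,y)=(1,4): 4·1+4·4=20≤22, 5·1+4·4=21≤30, objective 38.
(x,y)=(0,4): 4·0+4·4=16≤22, 5·0+4·4=16≤30, objective 32.
The best lattice point is (0,5), giving 40.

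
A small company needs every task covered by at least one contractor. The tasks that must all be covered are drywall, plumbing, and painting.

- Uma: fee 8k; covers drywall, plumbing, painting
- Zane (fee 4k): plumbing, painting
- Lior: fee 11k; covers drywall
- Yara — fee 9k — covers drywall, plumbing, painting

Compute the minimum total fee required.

8

The greedy cost-per-new-task heuristic would pick Zane and Uma for 12, but a cheaper cover exists.
Uma alone covers drywall, plumbing, painting — every task.
Total fee: 8.
No cover costs less than 8.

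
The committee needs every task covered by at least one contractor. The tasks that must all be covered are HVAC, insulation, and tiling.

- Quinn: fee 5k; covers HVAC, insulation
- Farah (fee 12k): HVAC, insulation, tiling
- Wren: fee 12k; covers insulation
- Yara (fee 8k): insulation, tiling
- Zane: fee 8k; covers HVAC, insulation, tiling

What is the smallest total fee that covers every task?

The greedy cost-per-new-task heuristic would pick Quinn and Yara for 13, but a cheaper cover exists.
Zane alone covers HVAC, insulation, tiling — every task.
Total fee: 8.
No cover costs less than 8.

8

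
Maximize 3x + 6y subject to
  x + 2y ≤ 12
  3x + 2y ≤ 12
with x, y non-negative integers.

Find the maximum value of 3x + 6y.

(x,y)=(0,6): 1·0+2·6=12≤12, 3·0+2·6=12≤12, objective 36.
(x,y)=(0,5): 1·0+2·5=10≤12, 3·0+2·5=10≤12, objective 30.
The best lattice point is (0,6), giving 36.

36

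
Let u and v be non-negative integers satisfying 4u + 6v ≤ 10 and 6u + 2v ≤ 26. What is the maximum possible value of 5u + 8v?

The continuous relaxation peaks at (0, 1.67) with value 13.33; rounding to a feasible lattice point costs some objective.
(u,v)=(1,1): 4·1+6·1=10≤10, 6·1+2·1=8≤26, objective 13.
(u,v)=(2,0): 4·2+6·0=8≤10, 6·2+2·0=12≤26, objective 10.
(u,v)=(0,1): 4·0+6·1=6≤10, 6·0+2·1=2≤26, objective 8.
(u,v)=(1,0): 4·1+6·0=4≤10, 6·1+2·0=6≤26, objective 5.
No feasible integer point exceeds 13.

13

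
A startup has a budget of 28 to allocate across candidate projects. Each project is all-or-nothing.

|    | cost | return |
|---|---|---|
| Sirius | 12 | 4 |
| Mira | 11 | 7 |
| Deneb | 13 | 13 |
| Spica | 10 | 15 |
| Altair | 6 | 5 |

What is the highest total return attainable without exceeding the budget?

Mira + Spica + Altair: cost 11 + 10 + 6 = 27 ≤ 28, return 7 + 15 + 5 = 27.
Deneb + Spica: cost 13 + 10 = 23 ≤ 28, return 13 + 15 = 28.
Best is Deneb and Spica with total return 28.

28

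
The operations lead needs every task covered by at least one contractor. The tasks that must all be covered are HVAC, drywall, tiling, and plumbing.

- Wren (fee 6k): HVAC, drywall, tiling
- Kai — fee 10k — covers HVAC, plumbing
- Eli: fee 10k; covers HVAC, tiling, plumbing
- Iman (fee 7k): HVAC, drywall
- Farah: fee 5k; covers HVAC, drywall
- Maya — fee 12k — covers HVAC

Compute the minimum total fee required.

The greedy cost-per-new-task heuristic would pick Wren and Kai for 16, but a cheaper cover exists.
Choose Eli and Farah: together they cover HVAC, drywall, tiling, plumbing — every task.
Total fee: 10 + 5 = 15.
No cover costs less than 15.

15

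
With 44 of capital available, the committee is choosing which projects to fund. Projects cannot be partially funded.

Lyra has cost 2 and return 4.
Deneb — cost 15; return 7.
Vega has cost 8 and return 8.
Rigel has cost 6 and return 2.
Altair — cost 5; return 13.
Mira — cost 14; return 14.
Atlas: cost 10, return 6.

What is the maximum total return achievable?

Allowing fractional choices, the relaxed optimum would be about 47.3, but projects are indivisible.
Lyra + Deneb + Vega + Altair + Mira: cost 2 + 15 + 8 + 5 + 14 = 44 ≤ 44, return 4 + 7 + 8 + 13 + 14 = 46.
Vega + Rigel + Altair + Mira + Atlas: cost 8 + 6 + 5 + 14 + 10 = 43 ≤ 44, return 8 + 2 + 13 + 14 + 6 = 43.
Lyra + Vega + Altair + Mira + Atlas: cost 2 + 8 + 5 + 14 + 10 = 39 ≤ 44, return 4 + 8 + 13 + 14 + 6 = 45.
Best is Lyra, Deneb, Vega, Altair, and Mira with total return 46.

46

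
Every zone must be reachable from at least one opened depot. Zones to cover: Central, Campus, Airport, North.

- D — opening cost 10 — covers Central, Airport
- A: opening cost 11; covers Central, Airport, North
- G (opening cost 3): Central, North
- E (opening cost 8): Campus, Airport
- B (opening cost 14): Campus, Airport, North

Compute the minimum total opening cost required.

11

This is a weighted set-cover instance.
Choose G and E: together they cover Central, Campus, Airport, North — every zone.
Total opening cost: 3 + 8 = 11.
No cover costs less than 11.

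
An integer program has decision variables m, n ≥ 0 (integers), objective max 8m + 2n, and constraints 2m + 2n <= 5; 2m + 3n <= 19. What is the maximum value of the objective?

Relaxing integrality, the LP optimum is 20.00 at (m,n) = (2.5, 0), which is not an integer point.
(m,n)=(2,0): 2·2+2·0=4≤5, 2·2+3·0=4≤19, objective 16.
(m,n)=(1,1): 2·1+2·1=4≤5, 2·1+3·1=5≤19, objective 10.
(m,n)=(1,0): 2·1+2·0=2≤5, 2·1+3·0=2≤19, objective 8.
The best lattice point is (2,0), giving 16.

16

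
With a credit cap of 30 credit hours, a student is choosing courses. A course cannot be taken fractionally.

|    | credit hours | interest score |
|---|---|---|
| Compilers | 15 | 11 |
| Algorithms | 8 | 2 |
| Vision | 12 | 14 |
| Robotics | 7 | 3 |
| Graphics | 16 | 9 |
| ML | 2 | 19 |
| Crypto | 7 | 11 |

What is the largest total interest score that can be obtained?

This is an integer program with binary decision variables.
Allowing fractional choices, the relaxed optimum would be about 50.6, but courses are indivisible.
Algorithms + Vision + ML + Crypto: credit hours 8 + 12 + 2 + 7 = 29 ≤ 30, interest score 2 + 14 + 19 + 11 = 46.
Vision + Robotics + ML + Crypto: credit hours 12 + 7 + 2 + 7 = 28 ≤ 30, interest score 14 + 3 + 19 + 11 = 47.
Best is Vision, Robotics, ML, and Crypto with total interest score 47.

47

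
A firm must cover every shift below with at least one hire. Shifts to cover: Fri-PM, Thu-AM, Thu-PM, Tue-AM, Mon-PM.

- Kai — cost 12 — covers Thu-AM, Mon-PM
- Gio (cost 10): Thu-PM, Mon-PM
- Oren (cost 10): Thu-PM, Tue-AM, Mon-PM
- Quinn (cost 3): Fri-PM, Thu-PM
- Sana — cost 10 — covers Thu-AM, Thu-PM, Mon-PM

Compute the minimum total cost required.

23

Choose Oren, Quinn, and Sana: together they cover Fri-PM, Thu-AM, Thu-PM, Tue-AM, Mon-PM — every shift.
Total cost: 10 + 3 + 10 = 23.
No cover costs less than 23.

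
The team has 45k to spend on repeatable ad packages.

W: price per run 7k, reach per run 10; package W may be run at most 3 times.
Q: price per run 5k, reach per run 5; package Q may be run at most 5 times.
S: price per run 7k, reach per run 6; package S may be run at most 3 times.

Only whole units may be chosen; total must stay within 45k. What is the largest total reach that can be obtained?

52

Take 3×W, 2×Q, and 2×S: price 45 ≤ 45, reach 3·10 + 2·5 + 2·6 = 52.
W has the best ratio (10/7) and is taken to its limit of 3; remaining capacity is filled optimally with the others.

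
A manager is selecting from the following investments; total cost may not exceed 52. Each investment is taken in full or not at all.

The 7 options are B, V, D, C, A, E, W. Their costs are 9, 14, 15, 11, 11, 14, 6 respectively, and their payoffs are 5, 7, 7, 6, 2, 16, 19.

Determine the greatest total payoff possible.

49

D + C + E + W: cost 15 + 11 + 14 + 6 = 46 ≤ 52, payoff 7 + 6 + 16 + 19 = 48.
V + C + E + W: cost 14 + 11 + 14 + 6 = 45 ≤ 52, payoff 7 + 6 + 16 + 19 = 48.
V + D + E + W: cost 14 + 15 + 14 + 6 = 49 ≤ 52, payoff 7 + 7 + 16 + 19 = 49.
Best is V, D, E, and W with total payoff 49.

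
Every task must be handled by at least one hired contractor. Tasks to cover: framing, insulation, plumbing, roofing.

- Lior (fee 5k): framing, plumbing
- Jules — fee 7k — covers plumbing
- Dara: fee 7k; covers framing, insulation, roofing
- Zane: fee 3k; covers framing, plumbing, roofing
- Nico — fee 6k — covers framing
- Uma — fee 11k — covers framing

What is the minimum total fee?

Choose Dara and Zane: together they cover framing, insulation, plumbing, roofing — every task.
Total fee: 7 + 3 = 10.
No cover costs less than 10.

10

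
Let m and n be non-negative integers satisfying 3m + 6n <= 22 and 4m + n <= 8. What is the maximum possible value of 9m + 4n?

21

(m,n)=(1,3): 3·1+6·3=21≤22, 4·1+1·3=7≤8, objective 21.
(m,n)=(1,2): 3·1+6·2=15≤22, 4·1+1·2=6≤8, objective 17.
(m,n)=(0,3): 3·0+6·3=18≤22, 4·0+1·3=3≤8, objective 12.
Maximum is 21 at (m,n)=(1,3).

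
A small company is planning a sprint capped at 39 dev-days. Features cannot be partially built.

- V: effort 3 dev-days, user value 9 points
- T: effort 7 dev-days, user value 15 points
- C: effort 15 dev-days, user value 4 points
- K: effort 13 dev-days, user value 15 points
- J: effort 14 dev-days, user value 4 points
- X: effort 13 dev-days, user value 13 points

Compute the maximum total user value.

52

Allowing fractional choices, the relaxed optimum would be about 52.9, but features are indivisible.
V + T + K + X: effort 3 + 7 + 13 + 13 = 36 ≤ 39, user value 9 + 15 + 15 + 13 = 52.
T + K + X: effort 7 + 13 + 13 = 33 ≤ 39, user value 15 + 15 + 13 = 43.
V + T + K + J: effort 3 + 7 + 13 + 14 = 37 ≤ 39, user value 9 + 15 + 15 + 4 = 43.
Best is V, T, K, and X with total user value 52.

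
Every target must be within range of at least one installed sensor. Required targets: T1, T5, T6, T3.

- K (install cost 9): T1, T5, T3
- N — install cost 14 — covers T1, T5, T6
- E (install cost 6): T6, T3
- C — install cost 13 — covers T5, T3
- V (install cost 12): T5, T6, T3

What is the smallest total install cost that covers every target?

15

This is a weighted set-cover instance.
Choose K and E: together they cover T1, T5, T6, T3 — every target.
Total install cost: 9 + 6 = 15.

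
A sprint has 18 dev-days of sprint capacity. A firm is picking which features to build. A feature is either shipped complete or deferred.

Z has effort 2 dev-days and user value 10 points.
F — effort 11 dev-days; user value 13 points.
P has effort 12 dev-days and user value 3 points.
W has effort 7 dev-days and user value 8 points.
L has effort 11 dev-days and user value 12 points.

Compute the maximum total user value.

23

Allowing fractional choices, the relaxed optimum would be about 28.7, but features are indivisible.
Z + F: effort 2 + 11 = 13 ≤ 18, user value 10 + 13 = 23.
Z + L: effort 2 + 11 = 13 ≤ 18, user value 10 + 12 = 22.
Best is Z and F with total user value 23.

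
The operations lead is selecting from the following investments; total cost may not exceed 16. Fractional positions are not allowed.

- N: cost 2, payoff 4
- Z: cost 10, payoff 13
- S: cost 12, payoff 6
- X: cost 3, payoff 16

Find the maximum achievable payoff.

Treat it as a binary knapsack problem.
Allowing fractional choices, the relaxed optimum would be about 33.5, but investments are indivisible.
S + X: cost 12 + 3 = 15 ≤ 16, payoff 6 + 16 = 22.
N + Z + X: cost 2 + 10 + 3 = 15 ≤ 16, payoff 4 + 13 + 16 = 33.
Z + X: cost 10 + 3 = 13 ≤ 16, payoff 13 + 16 = 29.
Best is N, Z, and X with total payoff 33.

33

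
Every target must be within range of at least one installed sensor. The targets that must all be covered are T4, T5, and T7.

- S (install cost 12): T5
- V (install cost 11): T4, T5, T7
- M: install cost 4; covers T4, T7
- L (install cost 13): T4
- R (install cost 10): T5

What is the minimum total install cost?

The greedy cost-per-new-target heuristic would pick M and R for 14, but a cheaper cover exists.
V alone covers T4, T5, T7 — every target.
Total install cost: 11.
No cover costs less than 11.

11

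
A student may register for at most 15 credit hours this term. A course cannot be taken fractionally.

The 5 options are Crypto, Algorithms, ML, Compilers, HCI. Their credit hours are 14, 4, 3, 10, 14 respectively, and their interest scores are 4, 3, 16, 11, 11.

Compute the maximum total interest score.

Allowing fractional choices, the relaxed optimum would be about 28.6, but courses are indivisible.
Algorithms + ML: credit hours 4 + 3 = 7 ≤ 15, interest score 3 + 16 = 19.
ML: credit hours 3 ≤ 15, interest score 16.
ML + Compilers: credit hours 3 + 10 = 13 ≤ 15, interest score 16 + 11 = 27.
Best is ML and Compilers with total interest score 27.

27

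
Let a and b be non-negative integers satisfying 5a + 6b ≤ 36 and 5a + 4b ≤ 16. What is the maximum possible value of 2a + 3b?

12

(a,b)=(0,4): 5·0+6·4=24≤36, 5·0+4·4=16≤16, objective 12.
(a,b)=(0,3): 5·0+6·3=18≤36, 5·0+4·3=12≤16, objective 9.
The best lattice point is (0,4), giving 12.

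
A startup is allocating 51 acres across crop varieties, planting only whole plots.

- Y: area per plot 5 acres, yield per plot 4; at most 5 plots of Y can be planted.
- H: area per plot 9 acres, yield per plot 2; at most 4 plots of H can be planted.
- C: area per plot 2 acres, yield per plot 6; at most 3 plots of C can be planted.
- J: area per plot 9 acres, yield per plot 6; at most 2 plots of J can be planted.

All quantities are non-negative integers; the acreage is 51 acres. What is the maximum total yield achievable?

50

This is a bounded integer knapsack.
C has the best ratio (6/2); taking only C gives at most 3×6 = 18 (stopped by the supply cap of 3).
Mixing does better — 5×Y, 3×C, and 2×J: area 49 ≤ 51, yield 5·4 + 3·6 + 2·6 = 50.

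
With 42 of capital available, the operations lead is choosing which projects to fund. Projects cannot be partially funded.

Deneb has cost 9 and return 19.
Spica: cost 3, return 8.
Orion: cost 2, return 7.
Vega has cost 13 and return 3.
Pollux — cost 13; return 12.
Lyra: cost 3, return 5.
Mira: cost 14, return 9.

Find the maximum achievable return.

55

Allowing fractional choices, the relaxed optimum would be about 58.7, but projects are indivisible.
Deneb + Spica + Orion + Pollux + Mira: cost 9 + 3 + 2 + 13 + 14 = 41 ≤ 42, return 19 + 8 + 7 + 12 + 9 = 55.
Deneb + Spica + Pollux + Lyra + Mira: cost 9 + 3 + 13 + 3 + 14 = 42 ≤ 42, return 19 + 8 + 12 + 5 + 9 = 53.
Best is Deneb, Spica, Orion, Pollux, and Mira with total return 55.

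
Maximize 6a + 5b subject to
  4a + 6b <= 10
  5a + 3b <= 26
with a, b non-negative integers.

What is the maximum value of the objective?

12

(a,b)=(2,0): 4·2+6·0=8≤10, 5·2+3·0=10≤26, objective 12.
(a,b)=(1,1): 4·1+6·1=10≤10, 5·1+3·1=8≤26, objective 11.
(a,b)=(1,0): 4·1+6·0=4≤10, 5·1+3·0=5≤26, objective 6.
The best lattice point is (2,0), giving 12.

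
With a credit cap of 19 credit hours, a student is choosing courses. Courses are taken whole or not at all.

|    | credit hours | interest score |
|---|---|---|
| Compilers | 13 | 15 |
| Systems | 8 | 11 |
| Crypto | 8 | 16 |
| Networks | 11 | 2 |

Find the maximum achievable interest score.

Treat it as a binary knapsack problem.
Take Systems and Crypto: credit hours 8 + 8 = 16 ≤ 19, interest score 11 + 16 = 27.
No other feasible combination does better.

27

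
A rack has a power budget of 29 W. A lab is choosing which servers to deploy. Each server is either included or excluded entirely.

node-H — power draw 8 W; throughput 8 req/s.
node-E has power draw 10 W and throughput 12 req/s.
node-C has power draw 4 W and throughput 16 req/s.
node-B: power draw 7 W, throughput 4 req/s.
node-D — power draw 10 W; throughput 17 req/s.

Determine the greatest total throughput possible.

45

This is a 0-1 knapsack instance.
Take node-E, node-C, and node-D: power draw 10 + 4 + 10 = 24 ≤ 29, throughput 12 + 16 + 17 = 45.
No feasible combination exceeds this.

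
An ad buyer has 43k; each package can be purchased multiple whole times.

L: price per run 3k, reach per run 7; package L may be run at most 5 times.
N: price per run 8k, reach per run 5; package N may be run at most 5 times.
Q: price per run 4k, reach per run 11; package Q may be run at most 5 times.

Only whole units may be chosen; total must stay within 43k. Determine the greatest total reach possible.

95

Take 5×L, 1×N, and 5×Q: price 43 ≤ 43, reach 5·7 + 1·5 + 5·11 = 95.
Q has the best ratio (11/4) and is taken to its limit of 5; remaining capacity is filled optimally with the others.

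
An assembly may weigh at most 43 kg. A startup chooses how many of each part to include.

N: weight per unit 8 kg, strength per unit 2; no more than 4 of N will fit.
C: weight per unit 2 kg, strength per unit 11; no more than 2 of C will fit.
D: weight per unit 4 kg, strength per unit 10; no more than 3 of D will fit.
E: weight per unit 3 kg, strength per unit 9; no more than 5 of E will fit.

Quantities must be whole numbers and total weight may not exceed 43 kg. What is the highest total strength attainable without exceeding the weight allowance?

99

C has the best ratio (11/2); taking only C gives at most 2×11 = 22 (stopped by the supply cap of 2).
Mixing does better — 1×N, 2×C, 3×D, and 5×E: weight 39 ≤ 43, strength 1·2 + 2·11 + 3·10 + 5·9 = 99.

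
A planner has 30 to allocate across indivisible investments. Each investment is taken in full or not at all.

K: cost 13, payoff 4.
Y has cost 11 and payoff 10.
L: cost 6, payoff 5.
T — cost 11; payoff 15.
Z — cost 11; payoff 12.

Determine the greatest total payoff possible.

32

This is an integer program with binary decision variables.
Allowing fractional choices, the relaxed optimum would be about 34.3, but investments are indivisible.
T + Z: cost 11 + 11 = 22 ≤ 30, payoff 15 + 12 = 27.
L + T + Z: cost 6 + 11 + 11 = 28 ≤ 30, payoff 5 + 15 + 12 = 32.
Y + L + T: cost 11 + 6 + 11 = 28 ≤ 30, payoff 10 + 5 + 15 = 30.
Best is L, T, and Z with total payoff 32.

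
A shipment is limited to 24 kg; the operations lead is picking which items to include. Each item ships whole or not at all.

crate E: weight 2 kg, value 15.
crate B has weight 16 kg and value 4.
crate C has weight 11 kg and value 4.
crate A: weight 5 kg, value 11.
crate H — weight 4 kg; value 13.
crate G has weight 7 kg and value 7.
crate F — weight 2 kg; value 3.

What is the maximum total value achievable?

49

Allowing fractional choices, the relaxed optimum would be about 50.5, but items are indivisible.
crate E + crate A + crate H + crate G: weight 2 + 5 + 4 + 7 = 18 ≤ 24, value 15 + 11 + 13 + 7 = 46.
crate E + crate A + crate H + crate G + crate F: weight 2 + 5 + 4 + 7 + 2 = 20 ≤ 24, value 15 + 11 + 13 + 7 + 3 = 49.
Best is crate E, crate A, crate H, crate G, and crate F with total value 49.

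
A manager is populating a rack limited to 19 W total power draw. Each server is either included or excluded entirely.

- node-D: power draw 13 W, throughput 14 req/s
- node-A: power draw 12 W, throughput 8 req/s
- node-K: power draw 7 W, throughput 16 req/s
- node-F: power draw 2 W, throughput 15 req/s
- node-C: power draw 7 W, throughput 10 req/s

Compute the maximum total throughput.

41

node-K + node-F: power draw 7 + 2 = 9 ≤ 19, throughput 16 + 15 = 31.
node-K + node-F + node-C: power draw 7 + 2 + 7 = 16 ≤ 19, throughput 16 + 15 + 10 = 41.
node-D + node-F: power draw 13 + 2 = 15 ≤ 19, throughput 14 + 15 = 29.
Best is node-K, node-F, and node-C with total throughput 41.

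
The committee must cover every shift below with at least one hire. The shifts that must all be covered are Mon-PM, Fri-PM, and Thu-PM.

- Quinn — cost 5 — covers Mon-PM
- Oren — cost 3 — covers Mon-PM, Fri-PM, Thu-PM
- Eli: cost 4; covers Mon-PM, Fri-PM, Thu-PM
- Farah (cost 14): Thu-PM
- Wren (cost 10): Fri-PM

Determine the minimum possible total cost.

3

This is an integer covering problem.
Oren alone covers Mon-PM, Fri-PM, Thu-PM — every shift.
Total cost: 3.
No cover costs less than 3.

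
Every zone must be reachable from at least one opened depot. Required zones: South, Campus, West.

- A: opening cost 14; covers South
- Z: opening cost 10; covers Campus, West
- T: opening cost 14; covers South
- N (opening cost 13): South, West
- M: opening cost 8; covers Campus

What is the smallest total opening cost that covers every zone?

The greedy cost-per-new-zone heuristic would pick Z and N for 23, but a cheaper cover exists.
Choose N and M: together they cover South, Campus, West — every zone.
Total opening cost: 13 + 8 = 21.
No cover costs less than 21.

21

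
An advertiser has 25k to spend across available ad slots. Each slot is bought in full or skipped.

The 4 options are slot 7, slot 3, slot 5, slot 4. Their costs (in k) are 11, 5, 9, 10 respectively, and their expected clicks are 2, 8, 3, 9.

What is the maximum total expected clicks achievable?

20

Allowing fractional choices, the relaxed optimum would be about 20.2, but ad slots are indivisible.
slot 3 + slot 5 + slot 4: cost 5 + 9 + 10 = 24 ≤ 25, expected clicks 8 + 3 + 9 = 20.
slot 7 + slot 3 + slot 5: cost 11 + 5 + 9 = 25 ≤ 25, expected clicks 2 + 8 + 3 = 13.
slot 3 + slot 4: cost 5 + 10 = 15 ≤ 25, expected clicks 8 + 9 = 17.
Best is slot 3, slot 5, and slot 4 with total expected clicks 20.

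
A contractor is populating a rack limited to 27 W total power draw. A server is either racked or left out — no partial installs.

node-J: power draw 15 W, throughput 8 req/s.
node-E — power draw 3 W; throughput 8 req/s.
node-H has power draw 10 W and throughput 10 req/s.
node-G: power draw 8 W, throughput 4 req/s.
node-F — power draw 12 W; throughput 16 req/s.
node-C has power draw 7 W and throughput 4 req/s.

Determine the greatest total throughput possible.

Allowing fractional choices, the relaxed optimum would be about 35.1, but servers are indivisible.
node-E + node-H + node-F: power draw 3 + 10 + 12 = 25 ≤ 27, throughput 8 + 10 + 16 = 34.
node-E + node-F + node-C: power draw 3 + 12 + 7 = 22 ≤ 27, throughput 8 + 16 + 4 = 28.
Best is node-E, node-H, and node-F with total throughput 34.

34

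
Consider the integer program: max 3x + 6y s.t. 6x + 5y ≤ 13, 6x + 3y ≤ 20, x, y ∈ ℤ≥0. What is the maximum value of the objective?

(x,y)=(0,2) is feasible, giving 12.
(x,y)=(1,1) is feasible, giving 9.
(x,y)=(0,1) is feasible, giving 6.
The best lattice point is (0,2), giving 12.

12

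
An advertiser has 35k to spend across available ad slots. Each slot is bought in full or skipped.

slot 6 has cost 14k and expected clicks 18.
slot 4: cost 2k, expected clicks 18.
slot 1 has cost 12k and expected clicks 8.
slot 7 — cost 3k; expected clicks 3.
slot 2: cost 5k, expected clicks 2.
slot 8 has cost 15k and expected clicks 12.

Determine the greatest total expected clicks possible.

Allowing fractional choices, the relaxed optimum would be about 51.7, but ad slots are indivisible.
slot 6 + slot 4 + slot 8: cost 14 + 2 + 15 = 31 ≤ 35, expected clicks 18 + 18 + 12 = 48.
slot 6 + slot 4 + slot 7 + slot 8: cost 14 + 2 + 3 + 15 = 34 ≤ 35, expected clicks 18 + 18 + 3 + 12 = 51.
Best is slot 6, slot 4, slot 7, and slot 8 with total expected clicks 51.

51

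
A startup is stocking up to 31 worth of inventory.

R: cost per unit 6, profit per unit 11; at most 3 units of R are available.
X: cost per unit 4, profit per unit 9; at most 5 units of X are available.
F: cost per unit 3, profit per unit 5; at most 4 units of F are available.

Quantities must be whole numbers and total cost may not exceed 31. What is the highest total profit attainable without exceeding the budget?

63

This is a bounded integer knapsack.
X has the best ratio (9/4); taking only X gives at most 5×9 = 45 (stopped by the supply cap of 5).
Mixing does better — 2×R, 4×X, and 1×F: cost 31 ≤ 31, profit 2·11 + 4·9 + 1·5 = 63.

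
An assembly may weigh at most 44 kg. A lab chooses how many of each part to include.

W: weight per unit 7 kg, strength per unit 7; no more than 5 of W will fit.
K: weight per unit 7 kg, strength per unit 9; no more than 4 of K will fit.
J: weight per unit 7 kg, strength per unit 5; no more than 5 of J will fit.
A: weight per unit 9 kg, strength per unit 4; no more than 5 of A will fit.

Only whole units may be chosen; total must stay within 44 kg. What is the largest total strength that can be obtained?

50

2×W and 4×K: weight 42 ≤ 44, strength 2·7 + 4·9 = 50.
1×W, 4×K, and 1×J: weight 42 ≤ 44, strength 1·7 + 4·9 + 1·5 = 48.
Best is 50.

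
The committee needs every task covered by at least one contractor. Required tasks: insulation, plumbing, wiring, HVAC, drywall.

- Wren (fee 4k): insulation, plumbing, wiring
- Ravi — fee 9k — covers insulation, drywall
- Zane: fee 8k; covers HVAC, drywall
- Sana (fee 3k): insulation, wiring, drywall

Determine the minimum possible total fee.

12

This is a weighted set-cover instance.
The greedy cost-per-new-task heuristic would pick Sana, Wren, and Zane for 15, but a cheaper cover exists.
Choose Wren and Zane: together they cover insulation, plumbing, wiring, HVAC, drywall — every task.
Total fee: 4 + 8 = 12.
No cover costs less than 12.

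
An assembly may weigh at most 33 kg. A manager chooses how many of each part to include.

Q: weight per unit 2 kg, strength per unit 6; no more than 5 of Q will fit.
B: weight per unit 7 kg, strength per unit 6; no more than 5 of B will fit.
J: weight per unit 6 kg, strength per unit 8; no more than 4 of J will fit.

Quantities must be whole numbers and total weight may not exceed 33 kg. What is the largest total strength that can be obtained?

56

Q has the best ratio (6/2); taking only Q gives at most 5×6 = 30 (stopped by the supply cap of 5).
Mixing does better — 4×Q and 4×J: weight 32 ≤ 33, strength 4·6 + 4·8 = 56.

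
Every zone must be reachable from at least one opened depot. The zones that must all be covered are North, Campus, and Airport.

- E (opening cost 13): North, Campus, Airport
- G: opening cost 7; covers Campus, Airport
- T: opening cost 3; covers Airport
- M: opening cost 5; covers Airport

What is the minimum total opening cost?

13

The greedy cost-per-new-zone heuristic would pick T and E for 16, but a cheaper cover exists.
E alone covers North, Campus, Airport — every zone.
Total opening cost: 13.
No cover costs less than 13.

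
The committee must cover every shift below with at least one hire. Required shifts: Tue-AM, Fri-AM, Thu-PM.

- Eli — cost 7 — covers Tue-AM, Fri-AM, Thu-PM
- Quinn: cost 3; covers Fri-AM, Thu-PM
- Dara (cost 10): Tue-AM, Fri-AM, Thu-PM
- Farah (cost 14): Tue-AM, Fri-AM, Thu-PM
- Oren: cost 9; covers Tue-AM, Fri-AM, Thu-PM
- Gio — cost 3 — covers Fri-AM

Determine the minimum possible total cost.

7

The greedy cost-per-new-shift heuristic would pick Quinn and Eli for 10, but a cheaper cover exists.
Eli alone covers Tue-AM, Fri-AM, Thu-PM — every shift.
Total cost: 7.
No cover costs less than 7.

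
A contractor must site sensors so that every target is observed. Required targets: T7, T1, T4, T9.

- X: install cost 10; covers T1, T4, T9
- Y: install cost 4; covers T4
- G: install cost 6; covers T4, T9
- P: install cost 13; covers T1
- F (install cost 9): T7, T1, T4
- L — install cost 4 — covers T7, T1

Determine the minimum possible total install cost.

10

Choose G and L: together they cover T7, T1, T4, T9 — every target.
Total install cost: 6 + 4 = 10.
No cover costs less than 10.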